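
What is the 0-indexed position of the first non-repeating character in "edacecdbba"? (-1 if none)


Input: edacecdbba
Character frequencies:
  'a': 2
  'b': 2
  'c': 2
  'd': 2
  'e': 2
Scanning left to right for freq == 1:
  Position 0 ('e'): freq=2, skip
  Position 1 ('d'): freq=2, skip
  Position 2 ('a'): freq=2, skip
  Position 3 ('c'): freq=2, skip
  Position 4 ('e'): freq=2, skip
  Position 5 ('c'): freq=2, skip
  Position 6 ('d'): freq=2, skip
  Position 7 ('b'): freq=2, skip
  Position 8 ('b'): freq=2, skip
  Position 9 ('a'): freq=2, skip
  No unique character found => answer = -1

-1


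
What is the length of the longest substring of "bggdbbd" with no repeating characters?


Input: "bggdbbd"
Sliding window (track last position of each char):
  Position 0 ('b'): window [0,0] length 1 -- new best
  Position 1 ('g'): window [0,1] length 2 -- new best
  Position 2 ('g'): repeat (last at 1), move window start to 2
  Position 2 ('g'): window [2,2] length 1
  Position 3 ('d'): window [2,3] length 2
  Position 4 ('b'): window [2,4] length 3 -- new best
  Position 5 ('b'): repeat (last at 4), move window start to 5
  Position 5 ('b'): window [5,5] length 1
  Position 6 ('d'): window [5,6] length 2
Longest substring with no repeats: "gdb" with length 3

3


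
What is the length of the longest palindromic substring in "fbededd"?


Input: "fbededd"
Checking substrings for palindromes:
  [2:5] "ede" (len 3) => palindrome
  [3:6] "ded" (len 3) => palindrome
  [5:7] "dd" (len 2) => palindrome
Longest palindromic substring: "ede" with length 3

3


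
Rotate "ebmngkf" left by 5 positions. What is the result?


Input: "ebmngkf", rotate left by 5
First 5 characters: "ebmng"
Remaining characters: "kf"
Concatenate remaining + first: "kf" + "ebmng" = "kfebmng"

kfebmng


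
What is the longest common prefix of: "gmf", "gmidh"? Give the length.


Words: gmf, gmidh
  Position 0: all 'g' => match
  Position 1: all 'm' => match
  Position 2: ('f', 'i') => mismatch, stop
LCP = "gm" (length 2)

2


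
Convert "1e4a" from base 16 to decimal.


Input: "1e4a" in base 16
Positional expansion:
  Digit '1' (value 1) x 16^3 = 4096
  Digit 'e' (value 14) x 16^2 = 3584
  Digit '4' (value 4) x 16^1 = 64
  Digit 'a' (value 10) x 16^0 = 10
Sum = 7754

7754


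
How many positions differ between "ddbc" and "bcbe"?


Comparing "ddbc" and "bcbe" position by position:
  Position 0: 'd' vs 'b' => DIFFER
  Position 1: 'd' vs 'c' => DIFFER
  Position 2: 'b' vs 'b' => same
  Position 3: 'c' vs 'e' => DIFFER
Positions that differ: 3

3


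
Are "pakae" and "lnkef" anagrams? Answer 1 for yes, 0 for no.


Strings: "pakae", "lnkef"
Sorted first:  aaekp
Sorted second: efkln
Differ at position 0: 'a' vs 'e' => not anagrams

0


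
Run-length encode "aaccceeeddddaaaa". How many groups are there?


Input: aaccceeeddddaaaa
Scanning for consecutive runs:
  Group 1: 'a' x 2 (positions 0-1)
  Group 2: 'c' x 3 (positions 2-4)
  Group 3: 'e' x 3 (positions 5-7)
  Group 4: 'd' x 4 (positions 8-11)
  Group 5: 'a' x 4 (positions 12-15)
Total groups: 5

5


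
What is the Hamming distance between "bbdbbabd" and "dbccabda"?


Comparing "bbdbbabd" and "dbccabda" position by position:
  Position 0: 'b' vs 'd' => differ
  Position 1: 'b' vs 'b' => same
  Position 2: 'd' vs 'c' => differ
  Position 3: 'b' vs 'c' => differ
  Position 4: 'b' vs 'a' => differ
  Position 5: 'a' vs 'b' => differ
  Position 6: 'b' vs 'd' => differ
  Position 7: 'd' vs 'a' => differ
Total differences (Hamming distance): 7

7


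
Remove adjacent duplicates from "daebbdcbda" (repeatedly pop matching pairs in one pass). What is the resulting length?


Input: daebbdcbda
Stack-based adjacent duplicate removal:
  Read 'd': push. Stack: d
  Read 'a': push. Stack: da
  Read 'e': push. Stack: dae
  Read 'b': push. Stack: daeb
  Read 'b': matches stack top 'b' => pop. Stack: dae
  Read 'd': push. Stack: daed
  Read 'c': push. Stack: daedc
  Read 'b': push. Stack: daedcb
  Read 'd': push. Stack: daedcbd
  Read 'a': push. Stack: daedcbda
Final stack: "daedcbda" (length 8)

8


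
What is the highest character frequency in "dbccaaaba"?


Input: dbccaaaba
Character counts:
  'a': 4
  'b': 2
  'c': 2
  'd': 1
Maximum frequency: 4

4


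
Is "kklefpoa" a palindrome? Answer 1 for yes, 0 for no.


Input: kklefpoa
Reversed: aopfelkk
  Compare pos 0 ('k') with pos 7 ('a'): MISMATCH
  Compare pos 1 ('k') with pos 6 ('o'): MISMATCH
  Compare pos 2 ('l') with pos 5 ('p'): MISMATCH
  Compare pos 3 ('e') with pos 4 ('f'): MISMATCH
Result: not a palindrome

0


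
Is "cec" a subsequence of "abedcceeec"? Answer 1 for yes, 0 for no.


Check if "cec" is a subsequence of "abedcceeec"
Greedy scan:
  Position 0 ('a'): no match needed
  Position 1 ('b'): no match needed
  Position 2 ('e'): no match needed
  Position 3 ('d'): no match needed
  Position 4 ('c'): matches sub[0] = 'c'
  Position 5 ('c'): no match needed
  Position 6 ('e'): matches sub[1] = 'e'
  Position 7 ('e'): no match needed
  Position 8 ('e'): no match needed
  Position 9 ('c'): matches sub[2] = 'c'
All 3 characters matched => is a subsequence

1


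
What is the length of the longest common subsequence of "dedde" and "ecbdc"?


LCS of "dedde" and "ecbdc"
DP table:
           e    c    b    d    c
      0    0    0    0    0    0
  d   0    0    0    0    1    1
  e   0    1    1    1    1    1
  d   0    1    1    1    2    2
  d   0    1    1    1    2    2
  e   0    1    1    1    2    2
LCS length = dp[5][5] = 2

2


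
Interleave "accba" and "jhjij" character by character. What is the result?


Interleaving "accba" and "jhjij":
  Position 0: 'a' from first, 'j' from second => "aj"
  Position 1: 'c' from first, 'h' from second => "ch"
  Position 2: 'c' from first, 'j' from second => "cj"
  Position 3: 'b' from first, 'i' from second => "bi"
  Position 4: 'a' from first, 'j' from second => "aj"
Result: ajchcjbiaj

ajchcjbiaj


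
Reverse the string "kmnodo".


Input: kmnodo
Reading characters right to left:
  Position 5: 'o'
  Position 4: 'd'
  Position 3: 'o'
  Position 2: 'n'
  Position 1: 'm'
  Position 0: 'k'
Reversed: odonmk

odonmk


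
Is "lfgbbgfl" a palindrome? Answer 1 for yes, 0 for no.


Input: lfgbbgfl
Reversed: lfgbbgfl
  Compare pos 0 ('l') with pos 7 ('l'): match
  Compare pos 1 ('f') with pos 6 ('f'): match
  Compare pos 2 ('g') with pos 5 ('g'): match
  Compare pos 3 ('b') with pos 4 ('b'): match
Result: palindrome

1


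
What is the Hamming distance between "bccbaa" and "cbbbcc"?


Comparing "bccbaa" and "cbbbcc" position by position:
  Position 0: 'b' vs 'c' => differ
  Position 1: 'c' vs 'b' => differ
  Position 2: 'c' vs 'b' => differ
  Position 3: 'b' vs 'b' => same
  Position 4: 'a' vs 'c' => differ
  Position 5: 'a' vs 'c' => differ
Total differences (Hamming distance): 5

5


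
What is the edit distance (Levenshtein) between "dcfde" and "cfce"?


Computing edit distance: "dcfde" -> "cfce"
DP table:
           c    f    c    e
      0    1    2    3    4
  d   1    1    2    3    4
  c   2    1    2    2    3
  f   3    2    1    2    3
  d   4    3    2    2    3
  e   5    4    3    3    2
Edit distance = dp[5][4] = 2

2


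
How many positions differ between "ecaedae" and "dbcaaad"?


Comparing "ecaedae" and "dbcaaad" position by position:
  Position 0: 'e' vs 'd' => DIFFER
  Position 1: 'c' vs 'b' => DIFFER
  Position 2: 'a' vs 'c' => DIFFER
  Position 3: 'e' vs 'a' => DIFFER
  Position 4: 'd' vs 'a' => DIFFER
  Position 5: 'a' vs 'a' => same
  Position 6: 'e' vs 'd' => DIFFER
Positions that differ: 6

6


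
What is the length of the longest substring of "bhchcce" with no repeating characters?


Input: "bhchcce"
Sliding window (track last position of each char):
  Position 0 ('b'): window [0,0] length 1 -- new best
  Position 1 ('h'): window [0,1] length 2 -- new best
  Position 2 ('c'): window [0,2] length 3 -- new best
  Position 3 ('h'): repeat (last at 1), move window start to 2
  Position 3 ('h'): window [2,3] length 2
  Position 4 ('c'): repeat (last at 2), move window start to 3
  Position 4 ('c'): window [3,4] length 2
  Position 5 ('c'): repeat (last at 4), move window start to 5
  Position 5 ('c'): window [5,5] length 1
  Position 6 ('e'): window [5,6] length 2
Longest substring with no repeats: "bhc" with length 3

3


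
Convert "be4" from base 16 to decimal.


Input: "be4" in base 16
Positional expansion:
  Digit 'b' (value 11) x 16^2 = 2816
  Digit 'e' (value 14) x 16^1 = 224
  Digit '4' (value 4) x 16^0 = 4
Sum = 3044

3044


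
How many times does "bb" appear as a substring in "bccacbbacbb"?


Searching for "bb" in "bccacbbacbb"
Scanning each position:
  Position 0: "bc" => no
  Position 1: "cc" => no
  Position 2: "ca" => no
  Position 3: "ac" => no
  Position 4: "cb" => no
  Position 5: "bb" => MATCH
  Position 6: "ba" => no
  Position 7: "ac" => no
  Position 8: "cb" => no
  Position 9: "bb" => MATCH
Total occurrences: 2

2


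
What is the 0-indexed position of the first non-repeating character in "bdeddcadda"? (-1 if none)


Input: bdeddcadda
Character frequencies:
  'a': 2
  'b': 1
  'c': 1
  'd': 5
  'e': 1
Scanning left to right for freq == 1:
  Position 0 ('b'): unique! => answer = 0

0


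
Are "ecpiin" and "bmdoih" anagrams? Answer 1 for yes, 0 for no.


Strings: "ecpiin", "bmdoih"
Sorted first:  ceiinp
Sorted second: bdhimo
Differ at position 0: 'c' vs 'b' => not anagrams

0


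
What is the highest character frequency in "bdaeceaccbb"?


Input: bdaeceaccbb
Character counts:
  'a': 2
  'b': 3
  'c': 3
  'd': 1
  'e': 2
Maximum frequency: 3

3


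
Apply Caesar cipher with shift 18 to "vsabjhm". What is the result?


Caesar cipher: shift "vsabjhm" by 18
  'v' (pos 21) + 18 = pos 13 = 'n'
  's' (pos 18) + 18 = pos 10 = 'k'
  'a' (pos 0) + 18 = pos 18 = 's'
  'b' (pos 1) + 18 = pos 19 = 't'
  'j' (pos 9) + 18 = pos 1 = 'b'
  'h' (pos 7) + 18 = pos 25 = 'z'
  'm' (pos 12) + 18 = pos 4 = 'e'
Result: nkstbze

nkstbze


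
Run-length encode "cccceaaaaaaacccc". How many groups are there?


Input: cccceaaaaaaacccc
Scanning for consecutive runs:
  Group 1: 'c' x 4 (positions 0-3)
  Group 2: 'e' x 1 (positions 4-4)
  Group 3: 'a' x 7 (positions 5-11)
  Group 4: 'c' x 4 (positions 12-15)
Total groups: 4

4


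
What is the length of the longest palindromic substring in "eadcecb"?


Input: "eadcecb"
Checking substrings for palindromes:
  [3:6] "cec" (len 3) => palindrome
Longest palindromic substring: "cec" with length 3

3


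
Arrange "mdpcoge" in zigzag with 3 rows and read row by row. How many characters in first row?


Zigzag "mdpcoge" into 3 rows:
Placing characters:
  'm' => row 0
  'd' => row 1
  'p' => row 2
  'c' => row 1
  'o' => row 0
  'g' => row 1
  'e' => row 2
Rows:
  Row 0: "mo"
  Row 1: "dcg"
  Row 2: "pe"
First row length: 2

2


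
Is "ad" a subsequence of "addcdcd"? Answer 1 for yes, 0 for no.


Check if "ad" is a subsequence of "addcdcd"
Greedy scan:
  Position 0 ('a'): matches sub[0] = 'a'
  Position 1 ('d'): matches sub[1] = 'd'
  Position 2 ('d'): no match needed
  Position 3 ('c'): no match needed
  Position 4 ('d'): no match needed
  Position 5 ('c'): no match needed
  Position 6 ('d'): no match needed
All 2 characters matched => is a subsequence

1


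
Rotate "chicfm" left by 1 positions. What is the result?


Input: "chicfm", rotate left by 1
First 1 characters: "c"
Remaining characters: "hicfm"
Concatenate remaining + first: "hicfm" + "c" = "hicfmc"

hicfmc


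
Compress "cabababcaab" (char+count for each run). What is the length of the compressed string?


Input: cabababcaab
Runs:
  'c' x 1 => "c1"
  'a' x 1 => "a1"
  'b' x 1 => "b1"
  'a' x 1 => "a1"
  'b' x 1 => "b1"
  'a' x 1 => "a1"
  'b' x 1 => "b1"
  'c' x 1 => "c1"
  'a' x 2 => "a2"
  'b' x 1 => "b1"
Compressed: "c1a1b1a1b1a1b1c1a2b1"
Compressed length: 20

20


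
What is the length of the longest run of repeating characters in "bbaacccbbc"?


Input: "bbaacccbbc"
Scanning for longest run:
  Position 1 ('b'): continues run of 'b', length=2
  Position 2 ('a'): new char, reset run to 1
  Position 3 ('a'): continues run of 'a', length=2
  Position 4 ('c'): new char, reset run to 1
  Position 5 ('c'): continues run of 'c', length=2
  Position 6 ('c'): continues run of 'c', length=3
  Position 7 ('b'): new char, reset run to 1
  Position 8 ('b'): continues run of 'b', length=2
  Position 9 ('c'): new char, reset run to 1
Longest run: 'c' with length 3

3


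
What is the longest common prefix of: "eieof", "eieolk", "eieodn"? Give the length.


Words: eieof, eieolk, eieodn
  Position 0: all 'e' => match
  Position 1: all 'i' => match
  Position 2: all 'e' => match
  Position 3: all 'o' => match
  Position 4: ('f', 'l', 'd') => mismatch, stop
LCP = "eieo" (length 4)

4


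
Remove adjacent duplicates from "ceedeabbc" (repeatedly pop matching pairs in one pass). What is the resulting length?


Input: ceedeabbc
Stack-based adjacent duplicate removal:
  Read 'c': push. Stack: c
  Read 'e': push. Stack: ce
  Read 'e': matches stack top 'e' => pop. Stack: c
  Read 'd': push. Stack: cd
  Read 'e': push. Stack: cde
  Read 'a': push. Stack: cdea
  Read 'b': push. Stack: cdeab
  Read 'b': matches stack top 'b' => pop. Stack: cdea
  Read 'c': push. Stack: cdeac
Final stack: "cdeac" (length 5)

5


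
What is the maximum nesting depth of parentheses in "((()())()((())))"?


Input: "((()())()((())))"
Tracking depth:
  Position 0 '(': depth becomes 1
  Position 1 '(': depth becomes 2
  Position 2 '(': depth becomes 3
  Position 3 ')': depth becomes 2
  Position 4 '(': depth becomes 3
  Position 5 ')': depth becomes 2
  Position 6 ')': depth becomes 1
  Position 7 '(': depth becomes 2
  Position 8 ')': depth becomes 1
  Position 9 '(': depth becomes 2
  Position 10 '(': depth becomes 3
  Position 11 '(': depth becomes 4
  Position 12 ')': depth becomes 3
  Position 13 ')': depth becomes 2
  Position 14 ')': depth becomes 1
  Position 15 ')': depth becomes 0
Maximum depth reached: 4

4


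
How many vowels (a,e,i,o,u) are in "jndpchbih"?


Input: jndpchbih
Checking each character:
  'j' at position 0: consonant
  'n' at position 1: consonant
  'd' at position 2: consonant
  'p' at position 3: consonant
  'c' at position 4: consonant
  'h' at position 5: consonant
  'b' at position 6: consonant
  'i' at position 7: vowel (running total: 1)
  'h' at position 8: consonant
Total vowels: 1

1


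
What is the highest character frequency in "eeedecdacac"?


Input: eeedecdacac
Character counts:
  'a': 2
  'c': 3
  'd': 2
  'e': 4
Maximum frequency: 4

4


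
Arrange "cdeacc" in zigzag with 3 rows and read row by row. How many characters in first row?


Zigzag "cdeacc" into 3 rows:
Placing characters:
  'c' => row 0
  'd' => row 1
  'e' => row 2
  'a' => row 1
  'c' => row 0
  'c' => row 1
Rows:
  Row 0: "cc"
  Row 1: "dac"
  Row 2: "e"
First row length: 2

2


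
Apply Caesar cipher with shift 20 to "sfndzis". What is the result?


Caesar cipher: shift "sfndzis" by 20
  's' (pos 18) + 20 = pos 12 = 'm'
  'f' (pos 5) + 20 = pos 25 = 'z'
  'n' (pos 13) + 20 = pos 7 = 'h'
  'd' (pos 3) + 20 = pos 23 = 'x'
  'z' (pos 25) + 20 = pos 19 = 't'
  'i' (pos 8) + 20 = pos 2 = 'c'
  's' (pos 18) + 20 = pos 12 = 'm'
Result: mzhxtcm

mzhxtcm


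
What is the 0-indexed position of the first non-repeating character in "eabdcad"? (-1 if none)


Input: eabdcad
Character frequencies:
  'a': 2
  'b': 1
  'c': 1
  'd': 2
  'e': 1
Scanning left to right for freq == 1:
  Position 0 ('e'): unique! => answer = 0

0


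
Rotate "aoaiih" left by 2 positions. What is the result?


Input: "aoaiih", rotate left by 2
First 2 characters: "ao"
Remaining characters: "aiih"
Concatenate remaining + first: "aiih" + "ao" = "aiihao"

aiihao


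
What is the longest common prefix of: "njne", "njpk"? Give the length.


Words: njne, njpk
  Position 0: all 'n' => match
  Position 1: all 'j' => match
  Position 2: ('n', 'p') => mismatch, stop
LCP = "nj" (length 2)

2


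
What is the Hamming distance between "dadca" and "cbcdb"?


Comparing "dadca" and "cbcdb" position by position:
  Position 0: 'd' vs 'c' => differ
  Position 1: 'a' vs 'b' => differ
  Position 2: 'd' vs 'c' => differ
  Position 3: 'c' vs 'd' => differ
  Position 4: 'a' vs 'b' => differ
Total differences (Hamming distance): 5

5


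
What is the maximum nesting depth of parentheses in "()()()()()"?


Input: "()()()()()"
Tracking depth:
  Position 0 '(': depth becomes 1
  Position 1 ')': depth becomes 0
  Position 2 '(': depth becomes 1
  Position 3 ')': depth becomes 0
  Position 4 '(': depth becomes 1
  Position 5 ')': depth becomes 0
  Position 6 '(': depth becomes 1
  Position 7 ')': depth becomes 0
  Position 8 '(': depth becomes 1
  Position 9 ')': depth becomes 0
Maximum depth reached: 1

1


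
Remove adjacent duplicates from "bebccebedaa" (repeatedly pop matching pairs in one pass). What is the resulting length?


Input: bebccebedaa
Stack-based adjacent duplicate removal:
  Read 'b': push. Stack: b
  Read 'e': push. Stack: be
  Read 'b': push. Stack: beb
  Read 'c': push. Stack: bebc
  Read 'c': matches stack top 'c' => pop. Stack: beb
  Read 'e': push. Stack: bebe
  Read 'b': push. Stack: bebeb
  Read 'e': push. Stack: bebebe
  Read 'd': push. Stack: bebebed
  Read 'a': push. Stack: bebebeda
  Read 'a': matches stack top 'a' => pop. Stack: bebebed
Final stack: "bebebed" (length 7)

7


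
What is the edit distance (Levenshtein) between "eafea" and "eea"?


Computing edit distance: "eafea" -> "eea"
DP table:
           e    e    a
      0    1    2    3
  e   1    0    1    2
  a   2    1    1    1
  f   3    2    2    2
  e   4    3    2    3
  a   5    4    3    2
Edit distance = dp[5][3] = 2

2


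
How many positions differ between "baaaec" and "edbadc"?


Comparing "baaaec" and "edbadc" position by position:
  Position 0: 'b' vs 'e' => DIFFER
  Position 1: 'a' vs 'd' => DIFFER
  Position 2: 'a' vs 'b' => DIFFER
  Position 3: 'a' vs 'a' => same
  Position 4: 'e' vs 'd' => DIFFER
  Position 5: 'c' vs 'c' => same
Positions that differ: 4

4


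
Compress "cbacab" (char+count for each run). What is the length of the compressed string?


Input: cbacab
Runs:
  'c' x 1 => "c1"
  'b' x 1 => "b1"
  'a' x 1 => "a1"
  'c' x 1 => "c1"
  'a' x 1 => "a1"
  'b' x 1 => "b1"
Compressed: "c1b1a1c1a1b1"
Compressed length: 12

12


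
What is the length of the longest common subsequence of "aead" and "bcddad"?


LCS of "aead" and "bcddad"
DP table:
           b    c    d    d    a    d
      0    0    0    0    0    0    0
  a   0    0    0    0    0    1    1
  e   0    0    0    0    0    1    1
  a   0    0    0    0    0    1    1
  d   0    0    0    1    1    1    2
LCS length = dp[4][6] = 2

2


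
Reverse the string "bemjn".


Input: bemjn
Reading characters right to left:
  Position 4: 'n'
  Position 3: 'j'
  Position 2: 'm'
  Position 1: 'e'
  Position 0: 'b'
Reversed: njmeb

njmeb


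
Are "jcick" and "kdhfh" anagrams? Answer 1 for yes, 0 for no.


Strings: "jcick", "kdhfh"
Sorted first:  ccijk
Sorted second: dfhhk
Differ at position 0: 'c' vs 'd' => not anagrams

0


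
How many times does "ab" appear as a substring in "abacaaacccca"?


Searching for "ab" in "abacaaacccca"
Scanning each position:
  Position 0: "ab" => MATCH
  Position 1: "ba" => no
  Position 2: "ac" => no
  Position 3: "ca" => no
  Position 4: "aa" => no
  Position 5: "aa" => no
  Position 6: "ac" => no
  Position 7: "cc" => no
  Position 8: "cc" => no
  Position 9: "cc" => no
  Position 10: "ca" => no
Total occurrences: 1

1


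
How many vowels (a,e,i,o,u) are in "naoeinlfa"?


Input: naoeinlfa
Checking each character:
  'n' at position 0: consonant
  'a' at position 1: vowel (running total: 1)
  'o' at position 2: vowel (running total: 2)
  'e' at position 3: vowel (running total: 3)
  'i' at position 4: vowel (running total: 4)
  'n' at position 5: consonant
  'l' at position 6: consonant
  'f' at position 7: consonant
  'a' at position 8: vowel (running total: 5)
Total vowels: 5

5


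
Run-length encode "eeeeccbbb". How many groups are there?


Input: eeeeccbbb
Scanning for consecutive runs:
  Group 1: 'e' x 4 (positions 0-3)
  Group 2: 'c' x 2 (positions 4-5)
  Group 3: 'b' x 3 (positions 6-8)
Total groups: 3

3


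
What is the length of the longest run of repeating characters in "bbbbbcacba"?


Input: "bbbbbcacba"
Scanning for longest run:
  Position 1 ('b'): continues run of 'b', length=2
  Position 2 ('b'): continues run of 'b', length=3
  Position 3 ('b'): continues run of 'b', length=4
  Position 4 ('b'): continues run of 'b', length=5
  Position 5 ('c'): new char, reset run to 1
  Position 6 ('a'): new char, reset run to 1
  Position 7 ('c'): new char, reset run to 1
  Position 8 ('b'): new char, reset run to 1
  Position 9 ('a'): new char, reset run to 1
Longest run: 'b' with length 5

5


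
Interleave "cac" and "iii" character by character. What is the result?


Interleaving "cac" and "iii":
  Position 0: 'c' from first, 'i' from second => "ci"
  Position 1: 'a' from first, 'i' from second => "ai"
  Position 2: 'c' from first, 'i' from second => "ci"
Result: ciaici

ciaici


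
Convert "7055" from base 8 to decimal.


Input: "7055" in base 8
Positional expansion:
  Digit '7' (value 7) x 8^3 = 3584
  Digit '0' (value 0) x 8^2 = 0
  Digit '5' (value 5) x 8^1 = 40
  Digit '5' (value 5) x 8^0 = 5
Sum = 3629

3629


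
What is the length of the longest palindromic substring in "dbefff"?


Input: "dbefff"
Checking substrings for palindromes:
  [3:6] "fff" (len 3) => palindrome
  [3:5] "ff" (len 2) => palindrome
  [4:6] "ff" (len 2) => palindrome
Longest palindromic substring: "fff" with length 3

3


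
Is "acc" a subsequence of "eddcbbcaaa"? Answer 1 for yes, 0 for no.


Check if "acc" is a subsequence of "eddcbbcaaa"
Greedy scan:
  Position 0 ('e'): no match needed
  Position 1 ('d'): no match needed
  Position 2 ('d'): no match needed
  Position 3 ('c'): no match needed
  Position 4 ('b'): no match needed
  Position 5 ('b'): no match needed
  Position 6 ('c'): no match needed
  Position 7 ('a'): matches sub[0] = 'a'
  Position 8 ('a'): no match needed
  Position 9 ('a'): no match needed
Only matched 1/3 characters => not a subsequence

0


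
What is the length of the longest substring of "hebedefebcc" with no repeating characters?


Input: "hebedefebcc"
Sliding window (track last position of each char):
  Position 0 ('h'): window [0,0] length 1 -- new best
  Position 1 ('e'): window [0,1] length 2 -- new best
  Position 2 ('b'): window [0,2] length 3 -- new best
  Position 3 ('e'): repeat (last at 1), move window start to 2
  Position 3 ('e'): window [2,3] length 2
  Position 4 ('d'): window [2,4] length 3
  Position 5 ('e'): repeat (last at 3), move window start to 4
  Position 5 ('e'): window [4,5] length 2
  Position 6 ('f'): window [4,6] length 3
  Position 7 ('e'): repeat (last at 5), move window start to 6
  Position 7 ('e'): window [6,7] length 2
  Position 8 ('b'): window [6,8] length 3
  Position 9 ('c'): window [6,9] length 4 -- new best
  Position 10 ('c'): repeat (last at 9), move window start to 10
  Position 10 ('c'): window [10,10] length 1
Longest substring with no repeats: "febc" with length 4

4


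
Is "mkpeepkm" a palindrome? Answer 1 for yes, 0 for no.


Input: mkpeepkm
Reversed: mkpeepkm
  Compare pos 0 ('m') with pos 7 ('m'): match
  Compare pos 1 ('k') with pos 6 ('k'): match
  Compare pos 2 ('p') with pos 5 ('p'): match
  Compare pos 3 ('e') with pos 4 ('e'): match
Result: palindrome

1


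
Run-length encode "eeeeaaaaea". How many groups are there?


Input: eeeeaaaaea
Scanning for consecutive runs:
  Group 1: 'e' x 4 (positions 0-3)
  Group 2: 'a' x 4 (positions 4-7)
  Group 3: 'e' x 1 (positions 8-8)
  Group 4: 'a' x 1 (positions 9-9)
Total groups: 4

4


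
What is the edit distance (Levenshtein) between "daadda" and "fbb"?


Computing edit distance: "daadda" -> "fbb"
DP table:
           f    b    b
      0    1    2    3
  d   1    1    2    3
  a   2    2    2    3
  a   3    3    3    3
  d   4    4    4    4
  d   5    5    5    5
  a   6    6    6    6
Edit distance = dp[6][3] = 6

6


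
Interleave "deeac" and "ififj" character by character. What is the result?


Interleaving "deeac" and "ififj":
  Position 0: 'd' from first, 'i' from second => "di"
  Position 1: 'e' from first, 'f' from second => "ef"
  Position 2: 'e' from first, 'i' from second => "ei"
  Position 3: 'a' from first, 'f' from second => "af"
  Position 4: 'c' from first, 'j' from second => "cj"
Result: diefeiafcj

diefeiafcj


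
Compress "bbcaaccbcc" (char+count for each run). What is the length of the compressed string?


Input: bbcaaccbcc
Runs:
  'b' x 2 => "b2"
  'c' x 1 => "c1"
  'a' x 2 => "a2"
  'c' x 2 => "c2"
  'b' x 1 => "b1"
  'c' x 2 => "c2"
Compressed: "b2c1a2c2b1c2"
Compressed length: 12

12


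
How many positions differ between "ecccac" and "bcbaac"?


Comparing "ecccac" and "bcbaac" position by position:
  Position 0: 'e' vs 'b' => DIFFER
  Position 1: 'c' vs 'c' => same
  Position 2: 'c' vs 'b' => DIFFER
  Position 3: 'c' vs 'a' => DIFFER
  Position 4: 'a' vs 'a' => same
  Position 5: 'c' vs 'c' => same
Positions that differ: 3

3


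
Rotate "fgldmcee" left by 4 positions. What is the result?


Input: "fgldmcee", rotate left by 4
First 4 characters: "fgld"
Remaining characters: "mcee"
Concatenate remaining + first: "mcee" + "fgld" = "mceefgld"

mceefgld


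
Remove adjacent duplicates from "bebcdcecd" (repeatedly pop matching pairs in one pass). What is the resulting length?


Input: bebcdcecd
Stack-based adjacent duplicate removal:
  Read 'b': push. Stack: b
  Read 'e': push. Stack: be
  Read 'b': push. Stack: beb
  Read 'c': push. Stack: bebc
  Read 'd': push. Stack: bebcd
  Read 'c': push. Stack: bebcdc
  Read 'e': push. Stack: bebcdce
  Read 'c': push. Stack: bebcdcec
  Read 'd': push. Stack: bebcdcecd
Final stack: "bebcdcecd" (length 9)

9


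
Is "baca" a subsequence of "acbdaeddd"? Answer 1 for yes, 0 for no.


Check if "baca" is a subsequence of "acbdaeddd"
Greedy scan:
  Position 0 ('a'): no match needed
  Position 1 ('c'): no match needed
  Position 2 ('b'): matches sub[0] = 'b'
  Position 3 ('d'): no match needed
  Position 4 ('a'): matches sub[1] = 'a'
  Position 5 ('e'): no match needed
  Position 6 ('d'): no match needed
  Position 7 ('d'): no match needed
  Position 8 ('d'): no match needed
Only matched 2/4 characters => not a subsequence

0


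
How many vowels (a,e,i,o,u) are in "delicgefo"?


Input: delicgefo
Checking each character:
  'd' at position 0: consonant
  'e' at position 1: vowel (running total: 1)
  'l' at position 2: consonant
  'i' at position 3: vowel (running total: 2)
  'c' at position 4: consonant
  'g' at position 5: consonant
  'e' at position 6: vowel (running total: 3)
  'f' at position 7: consonant
  'o' at position 8: vowel (running total: 4)
Total vowels: 4

4


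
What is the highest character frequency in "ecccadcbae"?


Input: ecccadcbae
Character counts:
  'a': 2
  'b': 1
  'c': 4
  'd': 1
  'e': 2
Maximum frequency: 4

4


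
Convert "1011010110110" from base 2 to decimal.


Input: "1011010110110" in base 2
Positional expansion:
  Digit '1' (value 1) x 2^12 = 4096
  Digit '0' (value 0) x 2^11 = 0
  Digit '1' (value 1) x 2^10 = 1024
  Digit '1' (value 1) x 2^9 = 512
  Digit '0' (value 0) x 2^8 = 0
  Digit '1' (value 1) x 2^7 = 128
  Digit '0' (value 0) x 2^6 = 0
  Digit '1' (value 1) x 2^5 = 32
  Digit '1' (value 1) x 2^4 = 16
  Digit '0' (value 0) x 2^3 = 0
  Digit '1' (value 1) x 2^2 = 4
  Digit '1' (value 1) x 2^1 = 2
  Digit '0' (value 0) x 2^0 = 0
Sum = 5814

5814


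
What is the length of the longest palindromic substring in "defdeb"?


Input: "defdeb"
Checking substrings for palindromes:
  No multi-char palindromic substrings found
Longest palindromic substring: "d" with length 1

1


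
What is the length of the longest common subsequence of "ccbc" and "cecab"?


LCS of "ccbc" and "cecab"
DP table:
           c    e    c    a    b
      0    0    0    0    0    0
  c   0    1    1    1    1    1
  c   0    1    1    2    2    2
  b   0    1    1    2    2    3
  c   0    1    1    2    2    3
LCS length = dp[4][5] = 3

3


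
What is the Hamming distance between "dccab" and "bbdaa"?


Comparing "dccab" and "bbdaa" position by position:
  Position 0: 'd' vs 'b' => differ
  Position 1: 'c' vs 'b' => differ
  Position 2: 'c' vs 'd' => differ
  Position 3: 'a' vs 'a' => same
  Position 4: 'b' vs 'a' => differ
Total differences (Hamming distance): 4

4


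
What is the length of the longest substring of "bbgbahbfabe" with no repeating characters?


Input: "bbgbahbfabe"
Sliding window (track last position of each char):
  Position 0 ('b'): window [0,0] length 1 -- new best
  Position 1 ('b'): repeat (last at 0), move window start to 1
  Position 1 ('b'): window [1,1] length 1
  Position 2 ('g'): window [1,2] length 2 -- new best
  Position 3 ('b'): repeat (last at 1), move window start to 2
  Position 3 ('b'): window [2,3] length 2
  Position 4 ('a'): window [2,4] length 3 -- new best
  Position 5 ('h'): window [2,5] length 4 -- new best
  Position 6 ('b'): repeat (last at 3), move window start to 4
  Position 6 ('b'): window [4,6] length 3
  Position 7 ('f'): window [4,7] length 4
  Position 8 ('a'): repeat (last at 4), move window start to 5
  Position 8 ('a'): window [5,8] length 4
  Position 9 ('b'): repeat (last at 6), move window start to 7
  Position 9 ('b'): window [7,9] length 3
  Position 10 ('e'): window [7,10] length 4
Longest substring with no repeats: "gbah" with length 4

4


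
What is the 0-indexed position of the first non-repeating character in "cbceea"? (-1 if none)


Input: cbceea
Character frequencies:
  'a': 1
  'b': 1
  'c': 2
  'e': 2
Scanning left to right for freq == 1:
  Position 0 ('c'): freq=2, skip
  Position 1 ('b'): unique! => answer = 1

1


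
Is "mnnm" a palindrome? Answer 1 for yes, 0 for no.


Input: mnnm
Reversed: mnnm
  Compare pos 0 ('m') with pos 3 ('m'): match
  Compare pos 1 ('n') with pos 2 ('n'): match
Result: palindrome

1


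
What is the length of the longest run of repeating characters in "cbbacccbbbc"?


Input: "cbbacccbbbc"
Scanning for longest run:
  Position 1 ('b'): new char, reset run to 1
  Position 2 ('b'): continues run of 'b', length=2
  Position 3 ('a'): new char, reset run to 1
  Position 4 ('c'): new char, reset run to 1
  Position 5 ('c'): continues run of 'c', length=2
  Position 6 ('c'): continues run of 'c', length=3
  Position 7 ('b'): new char, reset run to 1
  Position 8 ('b'): continues run of 'b', length=2
  Position 9 ('b'): continues run of 'b', length=3
  Position 10 ('c'): new char, reset run to 1
Longest run: 'c' with length 3

3


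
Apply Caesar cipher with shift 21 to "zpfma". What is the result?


Caesar cipher: shift "zpfma" by 21
  'z' (pos 25) + 21 = pos 20 = 'u'
  'p' (pos 15) + 21 = pos 10 = 'k'
  'f' (pos 5) + 21 = pos 0 = 'a'
  'm' (pos 12) + 21 = pos 7 = 'h'
  'a' (pos 0) + 21 = pos 21 = 'v'
Result: ukahv

ukahv


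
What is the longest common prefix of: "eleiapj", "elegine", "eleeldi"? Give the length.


Words: eleiapj, elegine, eleeldi
  Position 0: all 'e' => match
  Position 1: all 'l' => match
  Position 2: all 'e' => match
  Position 3: ('i', 'g', 'e') => mismatch, stop
LCP = "ele" (length 3)

3


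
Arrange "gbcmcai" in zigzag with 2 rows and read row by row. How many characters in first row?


Zigzag "gbcmcai" into 2 rows:
Placing characters:
  'g' => row 0
  'b' => row 1
  'c' => row 0
  'm' => row 1
  'c' => row 0
  'a' => row 1
  'i' => row 0
Rows:
  Row 0: "gcci"
  Row 1: "bma"
First row length: 4

4


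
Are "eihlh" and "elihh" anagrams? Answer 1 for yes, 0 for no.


Strings: "eihlh", "elihh"
Sorted first:  ehhil
Sorted second: ehhil
Sorted forms match => anagrams

1


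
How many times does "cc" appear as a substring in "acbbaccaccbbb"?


Searching for "cc" in "acbbaccaccbbb"
Scanning each position:
  Position 0: "ac" => no
  Position 1: "cb" => no
  Position 2: "bb" => no
  Position 3: "ba" => no
  Position 4: "ac" => no
  Position 5: "cc" => MATCH
  Position 6: "ca" => no
  Position 7: "ac" => no
  Position 8: "cc" => MATCH
  Position 9: "cb" => no
  Position 10: "bb" => no
  Position 11: "bb" => no
Total occurrences: 2

2


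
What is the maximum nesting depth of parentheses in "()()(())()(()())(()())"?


Input: "()()(())()(()())(()())"
Tracking depth:
  Position 0 '(': depth becomes 1
  Position 1 ')': depth becomes 0
  Position 2 '(': depth becomes 1
  Position 3 ')': depth becomes 0
  Position 4 '(': depth becomes 1
  Position 5 '(': depth becomes 2
  Position 6 ')': depth becomes 1
  Position 7 ')': depth becomes 0
  Position 8 '(': depth becomes 1
  Position 9 ')': depth becomes 0
  Position 10 '(': depth becomes 1
  Position 11 '(': depth becomes 2
  Position 12 ')': depth becomes 1
  Position 13 '(': depth becomes 2
  Position 14 ')': depth becomes 1
  Position 15 ')': depth becomes 0
  Position 16 '(': depth becomes 1
  Position 17 '(': depth becomes 2
  Position 18 ')': depth becomes 1
  Position 19 '(': depth becomes 2
  Position 20 ')': depth becomes 1
  Position 21 ')': depth becomes 0
Maximum depth reached: 2

2


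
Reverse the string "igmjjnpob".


Input: igmjjnpob
Reading characters right to left:
  Position 8: 'b'
  Position 7: 'o'
  Position 6: 'p'
  Position 5: 'n'
  Position 4: 'j'
  Position 3: 'j'
  Position 2: 'm'
  Position 1: 'g'
  Position 0: 'i'
Reversed: bopnjjmgi

bopnjjmgi


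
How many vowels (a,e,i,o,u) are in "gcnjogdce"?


Input: gcnjogdce
Checking each character:
  'g' at position 0: consonant
  'c' at position 1: consonant
  'n' at position 2: consonant
  'j' at position 3: consonant
  'o' at position 4: vowel (running total: 1)
  'g' at position 5: consonant
  'd' at position 6: consonant
  'c' at position 7: consonant
  'e' at position 8: vowel (running total: 2)
Total vowels: 2

2


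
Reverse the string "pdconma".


Input: pdconma
Reading characters right to left:
  Position 6: 'a'
  Position 5: 'm'
  Position 4: 'n'
  Position 3: 'o'
  Position 2: 'c'
  Position 1: 'd'
  Position 0: 'p'
Reversed: amnocdp

amnocdp


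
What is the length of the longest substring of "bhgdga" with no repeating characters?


Input: "bhgdga"
Sliding window (track last position of each char):
  Position 0 ('b'): window [0,0] length 1 -- new best
  Position 1 ('h'): window [0,1] length 2 -- new best
  Position 2 ('g'): window [0,2] length 3 -- new best
  Position 3 ('d'): window [0,3] length 4 -- new best
  Position 4 ('g'): repeat (last at 2), move window start to 3
  Position 4 ('g'): window [3,4] length 2
  Position 5 ('a'): window [3,5] length 3
Longest substring with no repeats: "bhgd" with length 4

4


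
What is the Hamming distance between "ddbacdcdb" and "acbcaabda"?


Comparing "ddbacdcdb" and "acbcaabda" position by position:
  Position 0: 'd' vs 'a' => differ
  Position 1: 'd' vs 'c' => differ
  Position 2: 'b' vs 'b' => same
  Position 3: 'a' vs 'c' => differ
  Position 4: 'c' vs 'a' => differ
  Position 5: 'd' vs 'a' => differ
  Position 6: 'c' vs 'b' => differ
  Position 7: 'd' vs 'd' => same
  Position 8: 'b' vs 'a' => differ
Total differences (Hamming distance): 7

7


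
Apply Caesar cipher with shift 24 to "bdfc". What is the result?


Caesar cipher: shift "bdfc" by 24
  'b' (pos 1) + 24 = pos 25 = 'z'
  'd' (pos 3) + 24 = pos 1 = 'b'
  'f' (pos 5) + 24 = pos 3 = 'd'
  'c' (pos 2) + 24 = pos 0 = 'a'
Result: zbda

zbda


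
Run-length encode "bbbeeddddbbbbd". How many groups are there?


Input: bbbeeddddbbbbd
Scanning for consecutive runs:
  Group 1: 'b' x 3 (positions 0-2)
  Group 2: 'e' x 2 (positions 3-4)
  Group 3: 'd' x 4 (positions 5-8)
  Group 4: 'b' x 4 (positions 9-12)
  Group 5: 'd' x 1 (positions 13-13)
Total groups: 5

5


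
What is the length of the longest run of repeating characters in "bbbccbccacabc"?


Input: "bbbccbccacabc"
Scanning for longest run:
  Position 1 ('b'): continues run of 'b', length=2
  Position 2 ('b'): continues run of 'b', length=3
  Position 3 ('c'): new char, reset run to 1
  Position 4 ('c'): continues run of 'c', length=2
  Position 5 ('b'): new char, reset run to 1
  Position 6 ('c'): new char, reset run to 1
  Position 7 ('c'): continues run of 'c', length=2
  Position 8 ('a'): new char, reset run to 1
  Position 9 ('c'): new char, reset run to 1
  Position 10 ('a'): new char, reset run to 1
  Position 11 ('b'): new char, reset run to 1
  Position 12 ('c'): new char, reset run to 1
Longest run: 'b' with length 3

3


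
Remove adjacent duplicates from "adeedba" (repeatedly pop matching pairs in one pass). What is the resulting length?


Input: adeedba
Stack-based adjacent duplicate removal:
  Read 'a': push. Stack: a
  Read 'd': push. Stack: ad
  Read 'e': push. Stack: ade
  Read 'e': matches stack top 'e' => pop. Stack: ad
  Read 'd': matches stack top 'd' => pop. Stack: a
  Read 'b': push. Stack: ab
  Read 'a': push. Stack: aba
Final stack: "aba" (length 3)

3


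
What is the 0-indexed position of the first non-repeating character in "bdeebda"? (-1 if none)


Input: bdeebda
Character frequencies:
  'a': 1
  'b': 2
  'd': 2
  'e': 2
Scanning left to right for freq == 1:
  Position 0 ('b'): freq=2, skip
  Position 1 ('d'): freq=2, skip
  Position 2 ('e'): freq=2, skip
  Position 3 ('e'): freq=2, skip
  Position 4 ('b'): freq=2, skip
  Position 5 ('d'): freq=2, skip
  Position 6 ('a'): unique! => answer = 6

6


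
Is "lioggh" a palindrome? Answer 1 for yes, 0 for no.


Input: lioggh
Reversed: hggoil
  Compare pos 0 ('l') with pos 5 ('h'): MISMATCH
  Compare pos 1 ('i') with pos 4 ('g'): MISMATCH
  Compare pos 2 ('o') with pos 3 ('g'): MISMATCH
Result: not a palindrome

0


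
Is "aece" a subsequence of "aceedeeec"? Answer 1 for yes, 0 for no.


Check if "aece" is a subsequence of "aceedeeec"
Greedy scan:
  Position 0 ('a'): matches sub[0] = 'a'
  Position 1 ('c'): no match needed
  Position 2 ('e'): matches sub[1] = 'e'
  Position 3 ('e'): no match needed
  Position 4 ('d'): no match needed
  Position 5 ('e'): no match needed
  Position 6 ('e'): no match needed
  Position 7 ('e'): no match needed
  Position 8 ('c'): matches sub[2] = 'c'
Only matched 3/4 characters => not a subsequence

0


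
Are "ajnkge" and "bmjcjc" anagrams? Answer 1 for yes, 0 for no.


Strings: "ajnkge", "bmjcjc"
Sorted first:  aegjkn
Sorted second: bccjjm
Differ at position 0: 'a' vs 'b' => not anagrams

0


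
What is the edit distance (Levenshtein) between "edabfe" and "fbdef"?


Computing edit distance: "edabfe" -> "fbdef"
DP table:
           f    b    d    e    f
      0    1    2    3    4    5
  e   1    1    2    3    3    4
  d   2    2    2    2    3    4
  a   3    3    3    3    3    4
  b   4    4    3    4    4    4
  f   5    4    4    4    5    4
  e   6    5    5    5    4    5
Edit distance = dp[6][5] = 5

5


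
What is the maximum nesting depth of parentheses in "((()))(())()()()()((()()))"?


Input: "((()))(())()()()()((()()))"
Tracking depth:
  Position 0 '(': depth becomes 1
  Position 1 '(': depth becomes 2
  Position 2 '(': depth becomes 3
  Position 3 ')': depth becomes 2
  Position 4 ')': depth becomes 1
  Position 5 ')': depth becomes 0
  Position 6 '(': depth becomes 1
  Position 7 '(': depth becomes 2
  Position 8 ')': depth becomes 1
  Position 9 ')': depth becomes 0
  Position 10 '(': depth becomes 1
  Position 11 ')': depth becomes 0
  Position 12 '(': depth becomes 1
  Position 13 ')': depth becomes 0
  Position 14 '(': depth becomes 1
  Position 15 ')': depth becomes 0
  Position 16 '(': depth becomes 1
  Position 17 ')': depth becomes 0
  Position 18 '(': depth becomes 1
  Position 19 '(': depth becomes 2
  Position 20 '(': depth becomes 3
  Position 21 ')': depth becomes 2
  Position 22 '(': depth becomes 3
  Position 23 ')': depth becomes 2
  Position 24 ')': depth becomes 1
  Position 25 ')': depth becomes 0
Maximum depth reached: 3

3
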